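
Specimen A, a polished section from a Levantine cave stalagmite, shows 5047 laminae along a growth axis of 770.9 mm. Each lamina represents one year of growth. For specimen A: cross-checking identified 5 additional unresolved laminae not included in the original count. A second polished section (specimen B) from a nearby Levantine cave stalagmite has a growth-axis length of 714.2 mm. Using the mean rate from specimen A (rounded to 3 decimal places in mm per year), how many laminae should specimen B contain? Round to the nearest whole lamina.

4668 laminae

Specimen A: true lamina count = 5047 + 5 = 5052.
A: Mean rate = 770.9 mm / 5052 years ≈ 0.153 mm/yr.
Specimen B: 714.2 mm / 0.153 mm per year = 4667.97 years ≈ 4668 laminae.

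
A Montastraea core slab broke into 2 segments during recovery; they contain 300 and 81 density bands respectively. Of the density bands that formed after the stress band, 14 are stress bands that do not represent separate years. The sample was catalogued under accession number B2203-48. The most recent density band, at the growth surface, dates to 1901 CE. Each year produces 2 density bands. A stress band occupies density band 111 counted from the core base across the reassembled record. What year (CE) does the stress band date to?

Total density bands = 300 + 81 = 381.
Between density band 111 and the growth surface there are 381 − 111 = 270 density bands.
Removing the 14 false density bands leaves 270 − 14 = 256 true density bands beyond the stress band.
With 2 density bands per year, 256 / 2 = 128 years.
1901 − 128 = 1773 CE.

1773 CE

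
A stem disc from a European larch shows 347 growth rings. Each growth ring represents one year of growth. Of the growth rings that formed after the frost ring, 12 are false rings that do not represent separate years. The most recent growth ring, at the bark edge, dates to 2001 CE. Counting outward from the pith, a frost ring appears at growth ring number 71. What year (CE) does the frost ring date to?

1737 CE

Between growth ring 71 and the bark edge there are 347 − 71 = 276 growth rings.
Removing the 12 false growth rings leaves 276 − 12 = 264 true growth rings beyond the frost ring.
Counting back 264 years from 2001 CE places the frost ring in 2001 − 264 = 1737 CE.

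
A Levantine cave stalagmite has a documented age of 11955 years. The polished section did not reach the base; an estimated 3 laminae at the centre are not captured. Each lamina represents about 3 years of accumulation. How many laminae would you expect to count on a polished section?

At 3 years per lamina, 11955 / 3 = 3985 laminae are expected.
Less the 3 uncaptured laminae: 3985 − 3 = 3982.

3982 laminae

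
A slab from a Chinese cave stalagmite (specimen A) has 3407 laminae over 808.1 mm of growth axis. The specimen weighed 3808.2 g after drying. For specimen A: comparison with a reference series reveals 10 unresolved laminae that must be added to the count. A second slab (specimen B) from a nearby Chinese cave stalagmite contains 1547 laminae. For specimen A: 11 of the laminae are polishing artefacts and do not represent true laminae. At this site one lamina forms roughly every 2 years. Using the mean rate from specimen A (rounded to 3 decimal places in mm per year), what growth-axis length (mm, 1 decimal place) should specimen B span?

368.2 mm

Specimen A: adjusted count: 3407 − 11 + 10 = 3406 laminae.
Specimen A: multiplying by 2 years per lamina: 3406 × 2 = 6812 years.
A: Extension rate ≈ 808.1 / 6812 = 0.119 mm per year.
Specimen B: at 2 years per lamina, 1547 × 2 = 3094 years. For B, 0.119 mm/year × 3094 years = 368.2 mm.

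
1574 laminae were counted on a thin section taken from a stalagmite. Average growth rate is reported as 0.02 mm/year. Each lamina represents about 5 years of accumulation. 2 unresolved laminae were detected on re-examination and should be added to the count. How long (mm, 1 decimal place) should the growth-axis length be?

157.6 mm

Adjusted count: 1574 + 2 = 1576 laminae.
1576 laminae at 5 years each span 1576 × 5 = 7880 years.
7880 years at 0.02 mm/year gives 0.02 × 7880 = 157.6 mm.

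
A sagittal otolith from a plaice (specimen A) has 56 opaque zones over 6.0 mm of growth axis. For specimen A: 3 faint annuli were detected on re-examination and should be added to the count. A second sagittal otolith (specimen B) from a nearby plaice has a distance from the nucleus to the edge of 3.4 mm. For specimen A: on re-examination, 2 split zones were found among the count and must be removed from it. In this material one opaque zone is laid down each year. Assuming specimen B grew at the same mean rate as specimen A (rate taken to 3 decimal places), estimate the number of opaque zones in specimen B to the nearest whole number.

32 opaque zones

Specimen A: adjusted count: 56 − 2 + 3 = 57 opaque zones.
A: 6.0 mm over 57 years gives 6.0 / 57 ≈ 0.105 mm per year.
B spans 3.4 / 0.105 = 32.38 years ≈ 32 opaque zones.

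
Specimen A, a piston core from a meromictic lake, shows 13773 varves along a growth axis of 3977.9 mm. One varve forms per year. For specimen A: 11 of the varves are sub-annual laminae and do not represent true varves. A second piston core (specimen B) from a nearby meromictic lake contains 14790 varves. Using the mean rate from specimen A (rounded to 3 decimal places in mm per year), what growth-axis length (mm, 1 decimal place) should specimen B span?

Specimen A: after corrections the count is 13773 − 11 = 13762 varves.
A: Mean rate = 3977.9 mm / 13762 years ≈ 0.289 mm per year.
For B, 0.289 mm/year × 14790 years = 4274.3 mm.

4274.3 mm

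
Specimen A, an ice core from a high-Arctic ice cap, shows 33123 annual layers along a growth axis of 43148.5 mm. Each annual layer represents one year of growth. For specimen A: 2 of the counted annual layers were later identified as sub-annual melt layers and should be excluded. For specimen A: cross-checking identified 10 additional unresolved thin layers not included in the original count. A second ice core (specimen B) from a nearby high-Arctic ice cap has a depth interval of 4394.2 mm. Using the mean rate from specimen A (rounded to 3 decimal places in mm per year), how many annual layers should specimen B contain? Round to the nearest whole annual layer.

Specimen A: true annual layer count = 33123 − 2 + 10 = 33131.
A: Extension rate ≈ 43148.5 / 33131 = 1.302 mm per year.
Specimen B: 4394.2 mm / 1.302 mm per year = 3374.96 years ≈ 3375 annual layers.

3375 annual layers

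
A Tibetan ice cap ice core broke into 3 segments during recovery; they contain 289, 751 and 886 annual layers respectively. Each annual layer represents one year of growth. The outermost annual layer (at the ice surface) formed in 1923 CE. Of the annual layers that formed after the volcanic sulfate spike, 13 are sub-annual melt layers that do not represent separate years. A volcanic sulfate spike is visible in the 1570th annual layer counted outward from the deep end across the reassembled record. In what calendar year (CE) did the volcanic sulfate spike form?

1580 CE

Total annual layers = 289 + 751 + 886 = 1926.
The volcanic sulfate spike sits at annual layer 1570 from the deep end, so 1926 − 1570 = 356 annual layers formed after it.
356 − 13 false = 343 true annual layers after the volcanic sulfate spike.
The annual layer at the ice surface is 1923 CE, so the volcanic sulfate spike dates to 1923 − 343 = 1580 CE.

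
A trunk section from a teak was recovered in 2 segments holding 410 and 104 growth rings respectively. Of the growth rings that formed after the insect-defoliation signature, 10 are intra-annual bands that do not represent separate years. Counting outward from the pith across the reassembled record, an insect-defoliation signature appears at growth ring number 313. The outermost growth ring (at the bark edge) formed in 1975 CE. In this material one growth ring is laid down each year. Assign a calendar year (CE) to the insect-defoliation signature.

1784 CE

Total growth rings = 410 + 104 = 514.
The insect-defoliation signature sits at growth ring 313 from the pith, so 514 − 313 = 201 growth rings formed after it.
Excluding 10 false growth rings: 201 − 10 = 191.
1975 − 191 = 1784 CE.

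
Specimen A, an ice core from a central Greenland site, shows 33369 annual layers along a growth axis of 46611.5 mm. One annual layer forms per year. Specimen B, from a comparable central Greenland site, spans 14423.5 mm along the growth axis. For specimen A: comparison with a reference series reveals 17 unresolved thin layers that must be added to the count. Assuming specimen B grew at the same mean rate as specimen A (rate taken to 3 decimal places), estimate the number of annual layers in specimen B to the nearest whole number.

10332 annual layers

Specimen A: after corrections the count is 33369 + 17 = 33386 annual layers.
A: Mean rate = 46611.5 mm / 33386 years ≈ 1.396 mm/year.
For B, 14423.5 / 1.396 = 10332.02 years ≈ 10332 annual layers.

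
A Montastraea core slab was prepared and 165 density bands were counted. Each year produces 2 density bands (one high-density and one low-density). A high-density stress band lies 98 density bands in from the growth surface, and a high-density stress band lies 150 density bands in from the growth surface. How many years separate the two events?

26 yr

The two markers are separated by 150 − 98 = 52 density bands.
Dividing by 2 density bands per year: 52 / 2 = 26 years.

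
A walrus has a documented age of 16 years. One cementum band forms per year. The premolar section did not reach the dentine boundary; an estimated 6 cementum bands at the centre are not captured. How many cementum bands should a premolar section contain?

10 cementum bands

Expected cementum bands over 16 years: 16.
Subtracting the 6 cementum bands not captured gives 16 − 6 = 10 cementum bands in the record.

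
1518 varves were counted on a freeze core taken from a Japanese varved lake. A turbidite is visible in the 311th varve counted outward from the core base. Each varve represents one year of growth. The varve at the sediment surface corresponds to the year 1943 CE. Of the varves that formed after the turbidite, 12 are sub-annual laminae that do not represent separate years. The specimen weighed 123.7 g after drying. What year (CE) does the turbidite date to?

1518 − 311 = 1207 varves lie beyond the turbidite toward the sediment surface.
1207 − 12 false = 1195 true varves after the turbidite.
1943 − 1195 = 748 CE.

748 CE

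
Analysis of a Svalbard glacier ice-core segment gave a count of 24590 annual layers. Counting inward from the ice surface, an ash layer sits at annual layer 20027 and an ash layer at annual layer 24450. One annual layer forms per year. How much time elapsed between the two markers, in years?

4423 years

Separation: 24450 − 20027 = 4423 annual layers.
That is 4423 years at one annual layer per year.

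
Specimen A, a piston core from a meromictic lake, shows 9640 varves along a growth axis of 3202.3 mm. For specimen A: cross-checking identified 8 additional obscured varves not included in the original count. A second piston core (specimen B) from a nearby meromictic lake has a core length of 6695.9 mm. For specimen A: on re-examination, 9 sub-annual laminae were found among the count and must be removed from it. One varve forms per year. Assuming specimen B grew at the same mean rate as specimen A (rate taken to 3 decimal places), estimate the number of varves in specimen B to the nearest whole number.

20168 varves

Specimen A: after corrections the count is 9640 − 9 + 8 = 9639 varves.
A: Mean rate = 3202.3 mm / 9639 years ≈ 0.332 mm per year.
For B, 6695.9 / 0.332 = 20168.37 years ≈ 20168 varves.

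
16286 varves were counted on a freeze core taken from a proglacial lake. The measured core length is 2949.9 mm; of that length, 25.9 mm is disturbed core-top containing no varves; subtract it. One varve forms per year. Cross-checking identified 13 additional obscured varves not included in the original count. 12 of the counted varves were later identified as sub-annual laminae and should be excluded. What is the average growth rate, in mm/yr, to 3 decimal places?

0.180 mm/yr

True varve count = 16286 − 12 + 13 = 16287.
Removing the 25.9 mm offcut leaves 2949.9 − 25.9 = 2924.0 mm.
Extension rate ≈ 2924.0 / 16287 = 0.180 mm/yr.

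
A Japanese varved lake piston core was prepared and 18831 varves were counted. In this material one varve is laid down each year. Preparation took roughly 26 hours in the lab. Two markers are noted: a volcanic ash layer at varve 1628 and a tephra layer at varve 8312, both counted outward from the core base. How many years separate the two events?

6684 years

8312 − 1628 = 6684 varves lie between the two events.
One varve per year makes the interval 6684 years.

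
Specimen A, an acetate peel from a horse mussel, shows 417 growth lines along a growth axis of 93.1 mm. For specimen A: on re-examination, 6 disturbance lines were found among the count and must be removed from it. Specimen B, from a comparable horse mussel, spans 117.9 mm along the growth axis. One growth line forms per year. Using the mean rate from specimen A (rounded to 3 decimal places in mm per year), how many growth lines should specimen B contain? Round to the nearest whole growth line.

Specimen A: adjusted count: 417 − 6 = 411 growth lines.
A: Extension rate ≈ 93.1 / 411 = 0.227 mm per year.
For B, 117.9 / 0.227 = 519.38 years ≈ 519 growth lines.

519 growth lines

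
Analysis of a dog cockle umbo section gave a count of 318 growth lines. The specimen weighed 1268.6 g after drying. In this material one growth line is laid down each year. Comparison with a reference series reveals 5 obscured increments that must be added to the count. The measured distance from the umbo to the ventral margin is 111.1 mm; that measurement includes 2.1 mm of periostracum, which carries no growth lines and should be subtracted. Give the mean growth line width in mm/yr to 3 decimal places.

0.337 mm/yr

Adjusted count: 318 + 5 = 323 growth lines.
Net length = 111.1 − 2.1 = 109.0 mm.
109.0 mm over 323 years gives 109.0 / 323 ≈ 0.337 mm/yr.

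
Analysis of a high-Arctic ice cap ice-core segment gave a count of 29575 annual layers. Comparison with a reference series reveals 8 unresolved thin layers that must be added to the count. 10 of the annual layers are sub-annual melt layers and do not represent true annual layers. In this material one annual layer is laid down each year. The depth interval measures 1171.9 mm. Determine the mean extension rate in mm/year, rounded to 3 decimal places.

True annual layer count = 29575 − 10 + 8 = 29573.
1171.9 mm over 29573 years gives 1171.9 / 29573 ≈ 0.040 mm/year.

0.040 mm/year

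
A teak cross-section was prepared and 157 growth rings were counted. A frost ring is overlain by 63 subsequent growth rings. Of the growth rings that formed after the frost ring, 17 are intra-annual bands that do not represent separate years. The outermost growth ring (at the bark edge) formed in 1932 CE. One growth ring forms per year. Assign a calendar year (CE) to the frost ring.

1886 CE

63 growth rings post-date the frost ring.
Removing the 17 false growth rings leaves 63 − 17 = 46 true growth rings beyond the frost ring.
1932 − 46 = 1886 CE.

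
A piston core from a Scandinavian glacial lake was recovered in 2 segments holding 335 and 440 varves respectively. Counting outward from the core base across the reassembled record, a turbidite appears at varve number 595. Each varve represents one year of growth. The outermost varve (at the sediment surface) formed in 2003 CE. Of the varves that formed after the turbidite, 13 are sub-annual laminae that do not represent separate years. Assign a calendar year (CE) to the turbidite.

1836 CE

Total varves = 335 + 440 = 775.
Between varve 595 and the sediment surface there are 775 − 595 = 180 varves.
Removing the 13 false varves leaves 180 − 13 = 167 true varves beyond the turbidite.
Counting back 167 years from 2003 CE places the turbidite in 2003 − 167 = 1836 CE.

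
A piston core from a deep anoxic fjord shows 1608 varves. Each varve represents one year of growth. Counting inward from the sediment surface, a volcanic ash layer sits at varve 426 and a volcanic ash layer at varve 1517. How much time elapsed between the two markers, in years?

1091 years

The two markers are separated by 1517 − 426 = 1091 varves.
One varve per year makes the interval 1091 years.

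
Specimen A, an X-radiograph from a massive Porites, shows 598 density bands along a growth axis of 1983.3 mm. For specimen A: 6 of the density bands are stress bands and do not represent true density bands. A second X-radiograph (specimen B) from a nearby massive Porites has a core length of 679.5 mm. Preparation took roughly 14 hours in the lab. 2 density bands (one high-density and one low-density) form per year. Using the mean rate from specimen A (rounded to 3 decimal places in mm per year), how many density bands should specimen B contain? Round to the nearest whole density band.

203 density bands

Specimen A: adjusted count: 598 − 6 = 592 density bands.
Specimen A: 592 density bands at 2 per year is 592 / 2 = 296 years.
A: Mean rate = 1983.3 mm / 296 years ≈ 6.700 mm per year.
B spans 679.5 / 6.700 = 101.42 years; at 2 density bands per year that is 101.42 × 2 ≈ 203 density bands.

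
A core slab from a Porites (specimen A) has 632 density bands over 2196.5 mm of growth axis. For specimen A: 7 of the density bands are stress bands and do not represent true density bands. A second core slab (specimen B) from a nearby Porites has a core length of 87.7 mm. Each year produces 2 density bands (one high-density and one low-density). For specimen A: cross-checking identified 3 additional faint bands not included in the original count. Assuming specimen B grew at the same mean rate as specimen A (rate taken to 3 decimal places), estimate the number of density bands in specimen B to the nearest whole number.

25 density bands

Specimen A: adjusted count: 632 − 7 + 3 = 628 density bands.
Specimen A: 628 density bands at 2 per year is 628 / 2 = 314 years.
A: 2196.5 mm over 314 years gives 2196.5 / 314 ≈ 6.995 mm/yr.
Specimen B: 87.7 mm / 6.995 mm per year = 12.54 years; at 2 density bands per year that is 12.54 × 2 ≈ 25 density bands.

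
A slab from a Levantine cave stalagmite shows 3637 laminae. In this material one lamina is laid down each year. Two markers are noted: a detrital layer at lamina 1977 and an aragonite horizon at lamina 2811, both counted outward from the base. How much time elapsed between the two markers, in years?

Separation: 2811 − 1977 = 834 laminae.
One lamina per year makes the interval 834 years.

834 years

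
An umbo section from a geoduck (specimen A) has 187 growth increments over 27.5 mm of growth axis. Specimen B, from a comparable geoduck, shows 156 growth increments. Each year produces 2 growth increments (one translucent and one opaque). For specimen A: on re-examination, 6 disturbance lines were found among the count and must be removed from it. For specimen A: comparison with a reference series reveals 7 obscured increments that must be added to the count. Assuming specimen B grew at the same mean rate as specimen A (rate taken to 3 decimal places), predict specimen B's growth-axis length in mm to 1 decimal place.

22.9 mm

Specimen A: true growth increment count = 187 − 6 + 7 = 188.
Specimen A: dividing by 2 growth increments per year: 188 / 2 = 94 years.
A: Mean rate = 27.5 mm / 94 years ≈ 0.293 mm/year.
Specimen B: 156 growth increments at 2 per year is 156 / 2 = 78 years. For B, 0.293 mm/year × 78 years = 22.9 mm.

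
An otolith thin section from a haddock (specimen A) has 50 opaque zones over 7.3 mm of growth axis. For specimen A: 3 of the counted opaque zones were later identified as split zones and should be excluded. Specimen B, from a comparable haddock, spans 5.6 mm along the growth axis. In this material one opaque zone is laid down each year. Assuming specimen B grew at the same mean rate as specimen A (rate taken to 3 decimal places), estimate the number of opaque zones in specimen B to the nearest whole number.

Specimen A: true opaque zone count = 50 − 3 = 47.
A: Extension rate ≈ 7.3 / 47 = 0.155 mm/year.
Specimen B: 5.6 mm / 0.155 mm per year = 36.13 years ≈ 36 opaque zones.

36 opaque zones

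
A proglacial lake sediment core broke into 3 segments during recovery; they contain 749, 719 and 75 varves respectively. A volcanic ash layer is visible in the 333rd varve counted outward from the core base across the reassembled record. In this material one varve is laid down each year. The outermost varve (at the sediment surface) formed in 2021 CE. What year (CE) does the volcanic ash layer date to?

811 CE

Total varves = 749 + 719 + 75 = 1543.
The volcanic ash layer sits at varve 333 from the core base, so 1543 − 333 = 1210 varves formed after it.
The varve at the sediment surface is 2021 CE, so the volcanic ash layer dates to 2021 − 1210 = 811 CE.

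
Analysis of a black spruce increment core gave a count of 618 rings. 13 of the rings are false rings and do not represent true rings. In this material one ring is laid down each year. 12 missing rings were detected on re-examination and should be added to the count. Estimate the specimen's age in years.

True ring count = 618 − 13 + 12 = 617.
One ring per year makes the duration 617 years.

617 years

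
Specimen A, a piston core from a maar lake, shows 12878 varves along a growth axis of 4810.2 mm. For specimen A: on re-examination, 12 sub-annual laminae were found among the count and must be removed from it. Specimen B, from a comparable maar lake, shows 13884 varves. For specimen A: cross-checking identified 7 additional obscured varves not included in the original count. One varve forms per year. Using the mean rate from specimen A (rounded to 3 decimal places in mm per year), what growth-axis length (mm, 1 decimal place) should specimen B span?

Specimen A: correcting the raw count gives 12878 − 12 + 7 = 12873 true varves.
A: 4810.2 mm over 12873 years gives 4810.2 / 12873 ≈ 0.374 mm/year.
B's length ≈ 0.374 × 13884 = 5192.6 mm.

5192.6 mm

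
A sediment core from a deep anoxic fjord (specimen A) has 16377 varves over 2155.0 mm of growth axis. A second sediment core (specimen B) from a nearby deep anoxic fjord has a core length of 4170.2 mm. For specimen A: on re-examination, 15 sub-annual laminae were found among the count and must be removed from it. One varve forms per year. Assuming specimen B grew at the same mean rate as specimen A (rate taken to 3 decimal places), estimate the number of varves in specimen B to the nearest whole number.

Specimen A: correcting the raw count gives 16377 − 15 = 16362 true varves.
A: Mean rate = 2155.0 mm / 16362 years ≈ 0.132 mm/year.
Specimen B: 4170.2 mm / 0.132 mm per year = 31592.42 years ≈ 31592 varves.

31592 varves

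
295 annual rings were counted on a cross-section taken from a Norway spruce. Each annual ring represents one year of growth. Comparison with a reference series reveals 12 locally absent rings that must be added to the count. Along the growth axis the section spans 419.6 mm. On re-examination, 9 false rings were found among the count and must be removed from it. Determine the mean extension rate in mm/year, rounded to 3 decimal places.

After corrections the count is 295 − 9 + 12 = 298 annual rings.
419.6 mm over 298 years gives 419.6 / 298 ≈ 1.408 mm/year.

1.408 mm/year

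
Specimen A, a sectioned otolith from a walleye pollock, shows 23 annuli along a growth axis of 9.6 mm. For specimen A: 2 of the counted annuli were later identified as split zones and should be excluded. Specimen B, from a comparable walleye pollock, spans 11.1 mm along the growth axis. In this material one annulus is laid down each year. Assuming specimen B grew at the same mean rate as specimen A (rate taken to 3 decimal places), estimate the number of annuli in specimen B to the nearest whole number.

Specimen A: adjusted count: 23 − 2 = 21 annuli.
A: 9.6 mm over 21 years gives 9.6 / 21 ≈ 0.457 mm per year.
Specimen B: 11.1 mm / 0.457 mm per year = 24.29 years ≈ 24 annuli.

24 annuli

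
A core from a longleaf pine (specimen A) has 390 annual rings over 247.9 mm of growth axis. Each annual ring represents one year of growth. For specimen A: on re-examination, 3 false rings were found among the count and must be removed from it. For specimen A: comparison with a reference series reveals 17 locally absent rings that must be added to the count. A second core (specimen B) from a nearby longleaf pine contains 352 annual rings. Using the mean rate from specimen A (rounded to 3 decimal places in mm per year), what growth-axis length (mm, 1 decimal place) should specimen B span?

Specimen A: after corrections the count is 390 − 3 + 17 = 404 annual rings.
A: Mean rate = 247.9 mm / 404 years ≈ 0.614 mm per year.
For B, 0.614 mm/year × 352 years = 216.1 mm.

216.1 mm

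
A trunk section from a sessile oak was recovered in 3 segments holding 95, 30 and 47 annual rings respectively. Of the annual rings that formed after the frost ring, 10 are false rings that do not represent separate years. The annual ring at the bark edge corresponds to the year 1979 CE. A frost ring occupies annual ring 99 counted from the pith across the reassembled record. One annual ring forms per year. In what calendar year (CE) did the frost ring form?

1916 CE

Total annual rings = 95 + 30 + 47 = 172.
Between annual ring 99 and the bark edge there are 172 − 99 = 73 annual rings.
Removing the 10 false annual rings leaves 73 − 10 = 63 true annual rings beyond the frost ring.
Counting back 63 years from 1979 CE places the frost ring in 1979 − 63 = 1916 CE.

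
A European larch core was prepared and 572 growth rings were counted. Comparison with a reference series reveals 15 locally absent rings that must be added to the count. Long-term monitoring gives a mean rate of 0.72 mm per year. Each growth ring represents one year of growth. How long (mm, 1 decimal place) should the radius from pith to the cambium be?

Adjusted count: 572 + 15 = 587 growth rings.
Predicted length = 0.72 mm/year × 587 years = 422.6 mm.

422.6 mm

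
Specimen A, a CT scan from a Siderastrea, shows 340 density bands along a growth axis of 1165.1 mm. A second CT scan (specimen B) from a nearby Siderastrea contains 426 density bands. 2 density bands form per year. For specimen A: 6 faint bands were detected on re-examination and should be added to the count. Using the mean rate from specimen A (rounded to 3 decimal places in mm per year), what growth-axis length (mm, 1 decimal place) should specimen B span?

Specimen A: adjusted count: 340 + 6 = 346 density bands.
Specimen A: dividing by 2 density bands per year: 346 / 2 = 173 years.
A: Mean rate = 1165.1 mm / 173 years ≈ 6.735 mm per year.
Specimen B: 426 density bands at 2 per year is 426 / 2 = 213 years. Length of B = 6.735 × 213 = 1434.6 mm.

1434.6 mm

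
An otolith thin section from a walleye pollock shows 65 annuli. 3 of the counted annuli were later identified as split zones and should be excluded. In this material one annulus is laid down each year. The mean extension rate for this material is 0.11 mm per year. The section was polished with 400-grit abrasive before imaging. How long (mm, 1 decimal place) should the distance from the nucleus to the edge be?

6.8 mm

Correcting the raw count gives 65 − 3 = 62 true annuli.
Length ≈ 0.11 × 62 = 6.8 mm.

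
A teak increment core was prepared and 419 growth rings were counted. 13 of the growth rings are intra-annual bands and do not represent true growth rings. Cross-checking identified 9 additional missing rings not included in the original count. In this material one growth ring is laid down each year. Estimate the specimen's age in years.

Correcting the raw count gives 419 − 13 + 9 = 415 true growth rings.
One growth ring per year makes the duration 415 years.

415 years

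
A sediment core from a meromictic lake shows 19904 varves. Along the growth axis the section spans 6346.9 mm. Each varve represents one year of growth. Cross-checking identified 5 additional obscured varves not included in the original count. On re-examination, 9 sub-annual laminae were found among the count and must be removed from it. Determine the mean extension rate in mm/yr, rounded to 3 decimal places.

0.319 mm/yr

After corrections the count is 19904 − 9 + 5 = 19900 varves.
Mean rate = 6346.9 mm / 19900 years ≈ 0.319 mm/yr.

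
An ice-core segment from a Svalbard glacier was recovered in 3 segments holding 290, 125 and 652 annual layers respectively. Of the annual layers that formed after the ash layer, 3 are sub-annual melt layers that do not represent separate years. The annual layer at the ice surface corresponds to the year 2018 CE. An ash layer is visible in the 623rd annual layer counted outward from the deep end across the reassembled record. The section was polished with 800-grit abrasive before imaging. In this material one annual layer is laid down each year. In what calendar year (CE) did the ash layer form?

1577 CE

Total annual layers = 290 + 125 + 652 = 1067.
Between annual layer 623 and the ice surface there are 1067 − 623 = 444 annual layers.
444 − 3 false = 441 true annual layers after the ash layer.
Counting back 441 years from 2018 CE places the ash layer in 2018 − 441 = 1577 CE.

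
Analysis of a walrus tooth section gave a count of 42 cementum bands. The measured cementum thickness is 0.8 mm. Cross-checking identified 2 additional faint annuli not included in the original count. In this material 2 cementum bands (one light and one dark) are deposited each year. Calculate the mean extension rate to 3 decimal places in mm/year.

0.036 mm/year

Adjusted count: 42 + 2 = 44 cementum bands.
Dividing by 2 cementum bands per year: 44 / 2 = 22 years.
Mean rate = 0.8 mm / 22 years ≈ 0.036 mm/year.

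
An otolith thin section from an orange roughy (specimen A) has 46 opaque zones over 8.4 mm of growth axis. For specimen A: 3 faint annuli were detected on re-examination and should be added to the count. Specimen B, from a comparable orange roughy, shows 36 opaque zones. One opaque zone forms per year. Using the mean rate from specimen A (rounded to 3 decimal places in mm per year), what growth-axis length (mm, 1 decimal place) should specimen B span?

6.2 mm

Specimen A: correcting the raw count gives 46 + 3 = 49 true opaque zones.
A: Extension rate ≈ 8.4 / 49 = 0.171 mm/year.
For B, 0.171 mm/year × 36 years = 6.2 mm.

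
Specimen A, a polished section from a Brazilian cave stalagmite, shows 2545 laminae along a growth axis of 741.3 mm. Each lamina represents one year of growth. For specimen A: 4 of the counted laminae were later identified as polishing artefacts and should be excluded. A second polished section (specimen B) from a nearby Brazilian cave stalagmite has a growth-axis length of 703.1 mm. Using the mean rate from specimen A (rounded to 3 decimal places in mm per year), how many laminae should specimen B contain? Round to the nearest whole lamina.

Specimen A: correcting the raw count gives 2545 − 4 = 2541 true laminae.
A: Mean rate = 741.3 mm / 2541 years ≈ 0.292 mm/year.
Specimen B: 703.1 mm / 0.292 mm per year = 2407.88 years ≈ 2408 laminae.

2408 laminae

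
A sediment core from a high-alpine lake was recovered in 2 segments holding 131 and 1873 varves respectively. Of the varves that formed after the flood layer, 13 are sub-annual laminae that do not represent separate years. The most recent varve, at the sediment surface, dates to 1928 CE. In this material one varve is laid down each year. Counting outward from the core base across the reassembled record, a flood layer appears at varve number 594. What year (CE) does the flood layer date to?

Total varves = 131 + 1873 = 2004.
2004 − 594 = 1410 varves lie beyond the flood layer toward the sediment surface.
Removing the 13 false varves leaves 1410 − 13 = 1397 true varves beyond the flood layer.
1928 − 1397 = 531 CE.

531 CE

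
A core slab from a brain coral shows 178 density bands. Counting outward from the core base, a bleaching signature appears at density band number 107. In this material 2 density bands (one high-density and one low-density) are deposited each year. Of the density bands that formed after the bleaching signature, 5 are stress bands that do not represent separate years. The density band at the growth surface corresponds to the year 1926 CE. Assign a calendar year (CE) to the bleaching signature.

The bleaching signature sits at density band 107 from the core base, so 178 − 107 = 71 density bands formed after it.
Removing the 5 false density bands leaves 71 − 5 = 66 true density bands beyond the bleaching signature.
66 density bands at 2 per year is 66 / 2 = 33 years.
The density band at the growth surface is 1926 CE, so the bleaching signature dates to 1926 − 33 = 1893 CE.

1893 CE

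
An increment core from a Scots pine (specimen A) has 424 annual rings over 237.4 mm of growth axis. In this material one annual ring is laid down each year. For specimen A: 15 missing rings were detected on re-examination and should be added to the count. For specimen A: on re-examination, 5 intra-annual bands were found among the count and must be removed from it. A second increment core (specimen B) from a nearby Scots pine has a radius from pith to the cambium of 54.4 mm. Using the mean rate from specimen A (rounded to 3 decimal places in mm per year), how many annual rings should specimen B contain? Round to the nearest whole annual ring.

99 annual rings

Specimen A: after corrections the count is 424 − 5 + 15 = 434 annual rings.
A: Mean rate = 237.4 mm / 434 years ≈ 0.547 mm/yr.
For B, 54.4 / 0.547 = 99.45 years ≈ 99 annual rings.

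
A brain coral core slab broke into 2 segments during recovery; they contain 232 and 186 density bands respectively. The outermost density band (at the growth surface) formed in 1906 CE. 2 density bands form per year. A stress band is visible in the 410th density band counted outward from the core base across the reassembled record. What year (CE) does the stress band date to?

Total density bands = 232 + 186 = 418.
The stress band sits at density band 410 from the core base, so 418 − 410 = 8 density bands formed after it.
With 2 density bands per year, 8 / 2 = 4 years.
Counting back 4 years from 1906 CE places the stress band in 1906 − 4 = 1902 CE.

1902 CE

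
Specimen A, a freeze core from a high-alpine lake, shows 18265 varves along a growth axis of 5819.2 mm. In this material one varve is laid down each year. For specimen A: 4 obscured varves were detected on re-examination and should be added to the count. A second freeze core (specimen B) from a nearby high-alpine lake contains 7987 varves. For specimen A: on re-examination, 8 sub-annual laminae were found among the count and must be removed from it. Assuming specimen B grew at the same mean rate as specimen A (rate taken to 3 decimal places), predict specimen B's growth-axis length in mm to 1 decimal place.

2547.9 mm

Specimen A: correcting the raw count gives 18265 − 8 + 4 = 18261 true varves.
A: Extension rate ≈ 5819.2 / 18261 = 0.319 mm/yr.
Length of B = 0.319 × 7987 = 2547.9 mm.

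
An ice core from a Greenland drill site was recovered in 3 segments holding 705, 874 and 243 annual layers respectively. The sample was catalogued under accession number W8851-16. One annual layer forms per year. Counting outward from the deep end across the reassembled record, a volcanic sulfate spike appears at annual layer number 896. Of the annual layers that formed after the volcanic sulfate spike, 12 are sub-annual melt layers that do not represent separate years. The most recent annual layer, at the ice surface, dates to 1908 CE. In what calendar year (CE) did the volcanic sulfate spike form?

Total annual layers = 705 + 874 + 243 = 1822.
1822 − 896 = 926 annual layers lie beyond the volcanic sulfate spike toward the ice surface.
Removing the 12 false annual layers leaves 926 − 12 = 914 true annual layers beyond the volcanic sulfate spike.
Counting back 914 years from 1908 CE places the volcanic sulfate spike in 1908 − 914 = 994 CE.

994 CE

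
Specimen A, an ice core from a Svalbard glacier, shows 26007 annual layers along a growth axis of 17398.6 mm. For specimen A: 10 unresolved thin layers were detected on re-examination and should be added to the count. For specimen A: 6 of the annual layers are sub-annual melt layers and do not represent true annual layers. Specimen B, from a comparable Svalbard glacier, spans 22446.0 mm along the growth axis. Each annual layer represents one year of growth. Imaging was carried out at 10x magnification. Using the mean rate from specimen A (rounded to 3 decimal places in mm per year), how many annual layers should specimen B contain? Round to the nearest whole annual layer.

33552 annual layers

Specimen A: true annual layer count = 26007 − 6 + 10 = 26011.
A: Extension rate ≈ 17398.6 / 26011 = 0.669 mm/year.
For B, 22446.0 / 0.669 = 33551.57 years ≈ 33552 annual layers.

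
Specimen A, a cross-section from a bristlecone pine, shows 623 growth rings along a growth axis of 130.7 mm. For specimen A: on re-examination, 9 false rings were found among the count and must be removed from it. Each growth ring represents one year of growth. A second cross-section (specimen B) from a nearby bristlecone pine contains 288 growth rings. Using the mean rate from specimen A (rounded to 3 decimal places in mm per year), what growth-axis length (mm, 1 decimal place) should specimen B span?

Specimen A: adjusted count: 623 − 9 = 614 growth rings.
A: 130.7 mm over 614 years gives 130.7 / 614 ≈ 0.213 mm per year.
For B, 0.213 mm/year × 288 years = 61.3 mm.

61.3 mm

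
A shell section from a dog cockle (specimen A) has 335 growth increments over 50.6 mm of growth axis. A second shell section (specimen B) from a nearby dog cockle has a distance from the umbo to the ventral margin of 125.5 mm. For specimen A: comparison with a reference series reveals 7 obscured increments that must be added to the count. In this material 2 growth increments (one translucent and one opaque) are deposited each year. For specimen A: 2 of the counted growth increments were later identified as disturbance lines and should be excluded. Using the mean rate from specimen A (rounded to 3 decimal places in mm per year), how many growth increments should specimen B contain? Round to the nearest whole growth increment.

842 growth increments

Specimen A: after corrections the count is 335 − 2 + 7 = 340 growth increments.
Specimen A: 340 growth increments at 2 per year is 340 / 2 = 170 years.
A: Extension rate ≈ 50.6 / 170 = 0.298 mm/yr.
For B, 125.5 / 0.298 = 421.14 years; at 2 growth increments per year that is 421.14 × 2 ≈ 842 growth increments.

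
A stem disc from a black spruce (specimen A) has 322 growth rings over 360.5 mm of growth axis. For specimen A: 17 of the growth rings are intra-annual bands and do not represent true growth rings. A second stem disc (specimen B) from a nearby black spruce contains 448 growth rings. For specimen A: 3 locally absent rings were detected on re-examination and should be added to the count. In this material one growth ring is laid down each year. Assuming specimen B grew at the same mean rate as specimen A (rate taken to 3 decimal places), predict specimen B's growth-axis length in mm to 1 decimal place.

Specimen A: true growth ring count = 322 − 17 + 3 = 308.
A: 360.5 mm over 308 years gives 360.5 / 308 ≈ 1.170 mm/year.
Length of B = 1.170 × 448 = 524.2 mm.

524.2 mm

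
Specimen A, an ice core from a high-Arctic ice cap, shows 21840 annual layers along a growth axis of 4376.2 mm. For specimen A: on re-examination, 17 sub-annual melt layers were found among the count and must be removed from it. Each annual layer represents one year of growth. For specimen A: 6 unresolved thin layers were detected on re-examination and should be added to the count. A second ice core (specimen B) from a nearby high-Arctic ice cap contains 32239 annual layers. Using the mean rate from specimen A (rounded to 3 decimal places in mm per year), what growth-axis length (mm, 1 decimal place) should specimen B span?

6447.8 mm

Specimen A: true annual layer count = 21840 − 17 + 6 = 21829.
A: Mean rate = 4376.2 mm / 21829 years ≈ 0.200 mm per year.
Length of B = 0.200 × 32239 = 6447.8 mm.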